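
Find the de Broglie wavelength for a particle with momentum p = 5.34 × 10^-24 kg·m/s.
1.24 × 10^-10 m

Using the de Broglie relation λ = h/p:

λ = h/p
λ = (6.626 × 10^-34 J·s) / (5.34 × 10^-24 kg·m/s)
λ = 1.24 × 10^-10 m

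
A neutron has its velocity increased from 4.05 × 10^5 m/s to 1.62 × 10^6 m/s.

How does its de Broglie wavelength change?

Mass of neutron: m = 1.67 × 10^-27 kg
The wavelength decreases by a factor of 4.

Using λ = h/(mv):

Initial wavelength: λ₁ = h/(mv₁) = 9.80 × 10^-13 m
Final wavelength: λ₂ = h/(mv₂) = 2.45 × 10^-13 m

Since λ ∝ 1/v, when velocity increases by a factor of 4, the wavelength decreases by a factor of 4.

λ₂/λ₁ = v₁/v₂ = 1/4

The wavelength decreases by a factor of 4.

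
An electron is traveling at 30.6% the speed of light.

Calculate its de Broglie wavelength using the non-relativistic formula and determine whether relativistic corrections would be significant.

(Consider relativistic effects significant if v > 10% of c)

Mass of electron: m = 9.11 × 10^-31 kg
Yes, relativistic corrections are needed.

Using the non-relativistic de Broglie formula λ = h/(mv):

v = 30.6% × c = 9.174 × 10^7 m/s

λ = h/(mv)
λ = (6.626 × 10^-34 J·s) / (9.11 × 10^-31 kg × 9.174 × 10^7 m/s)
λ = 7.93 × 10^-12 m

Since v = 30.6% of c > 10% of c, relativistic corrections ARE significant and the actual wavelength would differ from this non-relativistic estimate.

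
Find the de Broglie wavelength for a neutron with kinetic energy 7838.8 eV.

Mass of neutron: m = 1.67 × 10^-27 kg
3.24 × 10^-13 m

Using λ = h/√(2mKE):

First convert KE to Joules: KE = 7838.8 eV = 1.256 × 10^-15 J

λ = h/√(2mKE)
λ = (6.626 × 10^-34 J·s) / √(2 × 1.67 × 10^-27 kg × 1.256 × 10^-15 J)
λ = 3.24 × 10^-13 m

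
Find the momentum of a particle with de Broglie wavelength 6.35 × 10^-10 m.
1.04 × 10^-24 kg·m/s

From the de Broglie relation λ = h/p, we solve for p:

p = h/λ
p = (6.626 × 10^-34 J·s) / (6.35 × 10^-10 m)
p = 1.04 × 10^-24 kg·m/s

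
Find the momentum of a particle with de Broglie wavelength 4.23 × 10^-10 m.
1.57 × 10^-24 kg·m/s

From the de Broglie relation λ = h/p, we solve for p:

p = h/λ
p = (6.626 × 10^-34 J·s) / (4.23 × 10^-10 m)
p = 1.57 × 10^-24 kg·m/s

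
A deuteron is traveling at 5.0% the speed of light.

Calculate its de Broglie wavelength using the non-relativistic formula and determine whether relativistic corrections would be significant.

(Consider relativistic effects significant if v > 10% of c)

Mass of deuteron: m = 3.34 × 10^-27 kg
No, relativistic corrections are not needed.

Using the non-relativistic de Broglie formula λ = h/(mv):

v = 5.0% × c = 1.499 × 10^7 m/s

λ = h/(mv)
λ = (6.626 × 10^-34 J·s) / (3.34 × 10^-27 kg × 1.499 × 10^7 m/s)
λ = 1.32 × 10^-14 m

Since v = 5.0% of c < 10% of c, relativistic corrections are NOT significant and this non-relativistic result is a good approximation.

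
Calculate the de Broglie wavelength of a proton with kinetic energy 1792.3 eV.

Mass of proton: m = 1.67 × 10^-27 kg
6.77 × 10^-13 m

Using λ = h/√(2mKE):

First convert KE to Joules: KE = 1792.3 eV = 2.872 × 10^-16 J

λ = h/√(2mKE)
λ = (6.626 × 10^-34 J·s) / √(2 × 1.67 × 10^-27 kg × 2.872 × 10^-16 J)
λ = 6.77 × 10^-13 m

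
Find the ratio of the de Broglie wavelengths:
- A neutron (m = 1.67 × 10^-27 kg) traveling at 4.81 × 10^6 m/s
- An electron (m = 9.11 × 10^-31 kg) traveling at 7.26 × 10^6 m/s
λ₁/λ₂ = 8.23 × 10^-4

Using λ = h/(mv):

λ₁ = h/(m₁v₁) = 8.25 × 10^-14 m
λ₂ = h/(m₂v₂) = 1.00 × 10^-10 m

Ratio λ₁/λ₂ = (m₂v₂)/(m₁v₁)
         = (9.11 × 10^-31 kg × 7.26 × 10^6 m/s) / (1.67 × 10^-27 kg × 4.81 × 10^6 m/s)
         = 8.23 × 10^-4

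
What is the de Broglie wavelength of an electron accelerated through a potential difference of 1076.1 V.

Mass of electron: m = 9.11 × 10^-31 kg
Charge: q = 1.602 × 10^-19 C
3.74 × 10^-11 m

When a particle is accelerated through voltage V, it gains kinetic energy KE = qV.

The de Broglie wavelength is then λ = h/√(2mqV):

λ = h/√(2mqV)
λ = (6.626 × 10^-34 J·s) / √(2 × 9.11 × 10^-31 kg × 1.602 × 10^-19 C × 1076.1 V)
λ = 3.74 × 10^-11 m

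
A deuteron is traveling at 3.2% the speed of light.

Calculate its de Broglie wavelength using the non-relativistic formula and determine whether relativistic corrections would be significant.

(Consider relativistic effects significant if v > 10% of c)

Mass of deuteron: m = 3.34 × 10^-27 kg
No, relativistic corrections are not needed.

Using the non-relativistic de Broglie formula λ = h/(mv):

v = 3.2% × c = 9.593 × 10^6 m/s

λ = h/(mv)
λ = (6.626 × 10^-34 J·s) / (3.34 × 10^-27 kg × 9.593 × 10^6 m/s)
λ = 2.07 × 10^-14 m

Since v = 3.2% of c < 10% of c, relativistic corrections are NOT significant and this non-relativistic result is a good approximation.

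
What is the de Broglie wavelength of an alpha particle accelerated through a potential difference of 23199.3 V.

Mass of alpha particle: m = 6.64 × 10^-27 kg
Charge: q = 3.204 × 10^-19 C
6.67 × 10^-14 m

When a particle is accelerated through voltage V, it gains kinetic energy KE = qV.

The de Broglie wavelength is then λ = h/√(2mqV):

λ = h/√(2mqV)
λ = (6.626 × 10^-34 J·s) / √(2 × 6.64 × 10^-27 kg × 3.204 × 10^-19 C × 23199.3 V)
λ = 6.67 × 10^-14 m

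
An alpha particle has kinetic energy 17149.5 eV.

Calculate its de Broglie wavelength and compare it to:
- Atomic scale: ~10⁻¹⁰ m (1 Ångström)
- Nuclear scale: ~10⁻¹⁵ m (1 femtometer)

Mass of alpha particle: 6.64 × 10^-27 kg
λ = 1.10 × 10^-13 m, which is between nuclear and atomic scales.

Using λ = h/√(2mKE):

KE = 17149.5 eV = 2.748 × 10^-15 J

λ = h/√(2mKE)
λ = (6.626 × 10^-34 J·s) / √(2 × 6.64 × 10^-27 kg × 2.748 × 10^-15 J)
λ = 1.10 × 10^-13 m

Comparison:
- Atomic scale (10⁻¹⁰ m): λ is 0.0011× this size
- Nuclear scale (10⁻¹⁵ m): λ is 1.1e+02× this size

The wavelength is between nuclear and atomic scales.

This wavelength is appropriate for probing atomic structure but too large for nuclear physics experiments.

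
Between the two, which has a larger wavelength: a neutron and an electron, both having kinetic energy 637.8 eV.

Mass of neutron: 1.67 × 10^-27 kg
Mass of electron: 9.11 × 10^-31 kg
The electron has the longer wavelength.

Using λ = h/√(2mKE):

For neutron: λ₁ = h/√(2m₁KE) = 1.13 × 10^-12 m
For electron: λ₂ = h/√(2m₂KE) = 4.86 × 10^-11 m

Since λ ∝ 1/√m at constant kinetic energy, the lighter particle has the longer wavelength.

The electron has the longer de Broglie wavelength.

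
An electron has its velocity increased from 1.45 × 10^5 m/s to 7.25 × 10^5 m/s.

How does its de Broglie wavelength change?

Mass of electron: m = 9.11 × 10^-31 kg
The wavelength decreases by a factor of 5.

Using λ = h/(mv):

Initial wavelength: λ₁ = h/(mv₁) = 5.02 × 10^-9 m
Final wavelength: λ₂ = h/(mv₂) = 1.00 × 10^-9 m

Since λ ∝ 1/v, when velocity increases by a factor of 5, the wavelength decreases by a factor of 5.

λ₂/λ₁ = v₁/v₂ = 1/5

The wavelength decreases by a factor of 5.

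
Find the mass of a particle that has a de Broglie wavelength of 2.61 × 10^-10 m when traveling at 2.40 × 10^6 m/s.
1.06 × 10^-30 kg

From the de Broglie relation λ = h/(mv), we solve for m:

m = h/(λv)
m = (6.626 × 10^-34 J·s) / (2.61 × 10^-10 m × 2.40 × 10^6 m/s)
m = 1.06 × 10^-30 kg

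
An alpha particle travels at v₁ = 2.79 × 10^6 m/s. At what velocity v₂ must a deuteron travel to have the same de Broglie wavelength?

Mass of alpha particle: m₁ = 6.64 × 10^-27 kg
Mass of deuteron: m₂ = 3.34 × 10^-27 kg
v₂ = 5.55 × 10^6 m/s

For equal de Broglie wavelengths: λ₁ = λ₂

h/(m₁v₁) = h/(m₂v₂)
m₁v₁ = m₂v₂
v₂ = v₁ · (m₁/m₂)

v₂ = 2.79 × 10^6 m/s × (6.64 × 10^-27 kg / 3.34 × 10^-27 kg)
v₂ = 5.55 × 10^6 m/s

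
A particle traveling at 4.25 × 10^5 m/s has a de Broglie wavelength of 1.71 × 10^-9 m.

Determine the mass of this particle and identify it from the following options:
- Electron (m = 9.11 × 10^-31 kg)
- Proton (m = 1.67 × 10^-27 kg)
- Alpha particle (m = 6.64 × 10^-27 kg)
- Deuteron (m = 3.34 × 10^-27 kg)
The particle is an electron.

From λ = h/(mv), solve for mass:

m = h/(λv)
m = (6.626 × 10^-34 J·s) / (1.71 × 10^-9 m × 4.25 × 10^5 m/s)
m = 9.12 × 10^-31 kg

Comparing with the listed masses, this is closest to an electron.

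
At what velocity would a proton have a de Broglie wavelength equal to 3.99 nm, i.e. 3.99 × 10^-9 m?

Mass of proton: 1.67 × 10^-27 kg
9.94 × 10^1 m/s

From λ = h/(mv), solve for v:

v = h/(mλ)
v = (6.626 × 10^-34 J·s) / (1.67 × 10^-27 kg × 3.99 × 10^-9 m)
v = 9.94 × 10^1 m/s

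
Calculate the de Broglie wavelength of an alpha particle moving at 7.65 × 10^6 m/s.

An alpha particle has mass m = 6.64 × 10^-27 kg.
1.30 × 10^-14 m

Using the de Broglie relation λ = h/(mv):

λ = h/(mv)
λ = (6.626 × 10^-34 J·s) / (6.64 × 10^-27 kg × 7.65 × 10^6 m/s)
λ = 1.30 × 10^-14 m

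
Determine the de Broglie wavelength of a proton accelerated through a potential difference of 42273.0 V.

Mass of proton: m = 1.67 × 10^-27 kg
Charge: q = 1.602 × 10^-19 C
1.39 × 10^-13 m

When a particle is accelerated through voltage V, it gains kinetic energy KE = qV.

The de Broglie wavelength is then λ = h/√(2mqV):

λ = h/√(2mqV)
λ = (6.626 × 10^-34 J·s) / √(2 × 1.67 × 10^-27 kg × 1.602 × 10^-19 C × 42273.0 V)
λ = 1.39 × 10^-13 m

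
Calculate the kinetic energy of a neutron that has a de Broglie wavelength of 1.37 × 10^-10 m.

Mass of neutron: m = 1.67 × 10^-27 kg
7.00 × 10^-21 J (or 0.0437 eV)

From λ = h/√(2mKE), we solve for KE:

λ² = h²/(2mKE)
KE = h²/(2mλ²)
KE = (6.626 × 10^-34 J·s)² / (2 × 1.67 × 10^-27 kg × (1.37 × 10^-10 m)²)
KE = 7.00 × 10^-21 J
KE = 0.0437 eV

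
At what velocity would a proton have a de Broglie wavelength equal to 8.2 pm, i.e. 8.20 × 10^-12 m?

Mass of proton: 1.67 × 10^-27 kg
4.84 × 10^4 m/s

From λ = h/(mv), solve for v:

v = h/(mλ)
v = (6.626 × 10^-34 J·s) / (1.67 × 10^-27 kg × 8.20 × 10^-12 m)
v = 4.84 × 10^4 m/s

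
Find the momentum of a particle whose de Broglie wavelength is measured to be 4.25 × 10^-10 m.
1.56 × 10^-24 kg·m/s

From the de Broglie relation λ = h/p, we solve for p:

p = h/λ
p = (6.626 × 10^-34 J·s) / (4.25 × 10^-10 m)
p = 1.56 × 10^-24 kg·m/s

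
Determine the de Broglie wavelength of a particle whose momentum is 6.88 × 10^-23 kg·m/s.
9.63 × 10^-12 m

Using the de Broglie relation λ = h/p:

λ = h/p
λ = (6.626 × 10^-34 J·s) / (6.88 × 10^-23 kg·m/s)
λ = 9.63 × 10^-12 m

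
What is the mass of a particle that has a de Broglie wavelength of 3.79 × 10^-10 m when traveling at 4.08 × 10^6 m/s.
4.29 × 10^-31 kg

From the de Broglie relation λ = h/(mv), we solve for m:

m = h/(λv)
m = (6.626 × 10^-34 J·s) / (3.79 × 10^-10 m × 4.08 × 10^6 m/s)
m = 4.29 × 10^-31 kg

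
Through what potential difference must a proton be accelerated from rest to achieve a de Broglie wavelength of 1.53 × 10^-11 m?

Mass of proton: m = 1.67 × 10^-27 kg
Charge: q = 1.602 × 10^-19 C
3.51 V

From λ = h/√(2mqV), we solve for V:

λ² = h²/(2mqV)
V = h²/(2mqλ²)
V = (6.626 × 10^-34 J·s)² / (2 × 1.67 × 10^-27 kg × 1.602 × 10^-19 C × (1.53 × 10^-11 m)²)
V = 3.51 V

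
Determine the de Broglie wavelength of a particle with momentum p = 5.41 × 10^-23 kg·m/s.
1.22 × 10^-11 m

Using the de Broglie relation λ = h/p:

λ = h/p
λ = (6.626 × 10^-34 J·s) / (5.41 × 10^-23 kg·m/s)
λ = 1.22 × 10^-11 m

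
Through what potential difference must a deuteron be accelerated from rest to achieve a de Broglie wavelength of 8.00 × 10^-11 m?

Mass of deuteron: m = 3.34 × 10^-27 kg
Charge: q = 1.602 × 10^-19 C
6.41 × 10^-2 V

From λ = h/√(2mqV), we solve for V:

λ² = h²/(2mqV)
V = h²/(2mqλ²)
V = (6.626 × 10^-34 J·s)² / (2 × 3.34 × 10^-27 kg × 1.602 × 10^-19 C × (8.00 × 10^-11 m)²)
V = 6.41 × 10^-2 V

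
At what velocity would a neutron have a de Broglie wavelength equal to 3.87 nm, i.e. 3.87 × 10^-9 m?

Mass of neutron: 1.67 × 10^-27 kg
1.03 × 10^2 m/s

From λ = h/(mv), solve for v:

v = h/(mλ)
v = (6.626 × 10^-34 J·s) / (1.67 × 10^-27 kg × 3.87 × 10^-9 m)
v = 1.03 × 10^2 m/s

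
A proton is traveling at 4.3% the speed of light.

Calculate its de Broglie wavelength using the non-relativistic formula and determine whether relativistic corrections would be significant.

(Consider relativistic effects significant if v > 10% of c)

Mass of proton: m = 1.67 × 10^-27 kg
No, relativistic corrections are not needed.

Using the non-relativistic de Broglie formula λ = h/(mv):

v = 4.3% × c = 1.289 × 10^7 m/s

λ = h/(mv)
λ = (6.626 × 10^-34 J·s) / (1.67 × 10^-27 kg × 1.289 × 10^7 m/s)
λ = 3.08 × 10^-14 m

Since v = 4.3% of c < 10% of c, relativistic corrections are NOT significant and this non-relativistic result is a good approximation.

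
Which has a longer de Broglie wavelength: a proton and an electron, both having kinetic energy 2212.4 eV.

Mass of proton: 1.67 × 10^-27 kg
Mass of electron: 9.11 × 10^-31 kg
The electron has the longer wavelength.

Using λ = h/√(2mKE):

For proton: λ₁ = h/√(2m₁KE) = 6.09 × 10^-13 m
For electron: λ₂ = h/√(2m₂KE) = 2.61 × 10^-11 m

Since λ ∝ 1/√m at constant kinetic energy, the lighter particle has the longer wavelength.

The electron has the longer de Broglie wavelength.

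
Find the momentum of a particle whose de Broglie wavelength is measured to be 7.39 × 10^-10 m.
8.97 × 10^-25 kg·m/s

From the de Broglie relation λ = h/p, we solve for p:

p = h/λ
p = (6.626 × 10^-34 J·s) / (7.39 × 10^-10 m)
p = 8.97 × 10^-25 kg·m/s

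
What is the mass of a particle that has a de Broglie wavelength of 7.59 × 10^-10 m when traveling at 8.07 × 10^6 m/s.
1.08 × 10^-31 kg

From the de Broglie relation λ = h/(mv), we solve for m:

m = h/(λv)
m = (6.626 × 10^-34 J·s) / (7.59 × 10^-10 m × 8.07 × 10^6 m/s)
m = 1.08 × 10^-31 kg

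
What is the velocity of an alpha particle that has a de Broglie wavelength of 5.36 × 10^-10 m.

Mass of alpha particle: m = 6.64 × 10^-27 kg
1.86 × 10^2 m/s

From the de Broglie relation λ = h/(mv), we solve for v:

v = h/(mλ)
v = (6.626 × 10^-34 J·s) / (6.64 × 10^-27 kg × 5.36 × 10^-10 m)
v = 1.86 × 10^2 m/s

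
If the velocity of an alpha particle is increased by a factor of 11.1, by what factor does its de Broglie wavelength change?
The wavelength decreases by a factor of 11.1.

From λ = h/(mv), the wavelength is inversely proportional to velocity:

λ ∝ 1/v

If v → 11.1v, then λ → λ/11.1

When velocity is increased by a factor of 11.1, the wavelength decreases by a factor of 11.1.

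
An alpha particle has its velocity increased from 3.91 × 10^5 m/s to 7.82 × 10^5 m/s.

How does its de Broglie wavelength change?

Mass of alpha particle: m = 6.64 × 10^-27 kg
The wavelength decreases by a factor of 2.

Using λ = h/(mv):

Initial wavelength: λ₁ = h/(mv₁) = 2.55 × 10^-13 m
Final wavelength: λ₂ = h/(mv₂) = 1.28 × 10^-13 m

Since λ ∝ 1/v, when velocity increases by a factor of 2, the wavelength decreases by a factor of 2.

λ₂/λ₁ = v₁/v₂ = 1/2

The wavelength decreases by a factor of 2.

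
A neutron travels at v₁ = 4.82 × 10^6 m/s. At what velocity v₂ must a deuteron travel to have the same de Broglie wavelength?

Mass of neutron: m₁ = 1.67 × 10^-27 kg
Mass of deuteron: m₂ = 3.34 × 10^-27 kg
v₂ = 2.41 × 10^6 m/s

For equal de Broglie wavelengths: λ₁ = λ₂

h/(m₁v₁) = h/(m₂v₂)
m₁v₁ = m₂v₂
v₂ = v₁ · (m₁/m₂)

v₂ = 4.82 × 10^6 m/s × (1.67 × 10^-27 kg / 3.34 × 10^-27 kg)
v₂ = 2.41 × 10^6 m/s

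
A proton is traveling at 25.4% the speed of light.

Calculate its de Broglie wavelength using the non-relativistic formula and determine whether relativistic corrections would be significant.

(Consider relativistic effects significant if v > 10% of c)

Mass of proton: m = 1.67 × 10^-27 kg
Yes, relativistic corrections are needed.

Using the non-relativistic de Broglie formula λ = h/(mv):

v = 25.4% × c = 7.615 × 10^7 m/s

λ = h/(mv)
λ = (6.626 × 10^-34 J·s) / (1.67 × 10^-27 kg × 7.615 × 10^7 m/s)
λ = 5.21 × 10^-15 m

Since v = 25.4% of c > 10% of c, relativistic corrections ARE significant and the actual wavelength would differ from this non-relativistic estimate.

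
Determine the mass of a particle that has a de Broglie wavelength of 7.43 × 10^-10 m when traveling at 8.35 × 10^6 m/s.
1.07 × 10^-31 kg

From the de Broglie relation λ = h/(mv), we solve for m:

m = h/(λv)
m = (6.626 × 10^-34 J·s) / (7.43 × 10^-10 m × 8.35 × 10^6 m/s)
m = 1.07 × 10^-31 kg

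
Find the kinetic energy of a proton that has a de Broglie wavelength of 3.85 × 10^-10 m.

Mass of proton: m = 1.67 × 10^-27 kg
8.87 × 10^-22 J (or 5.54 × 10^-3 eV)

From λ = h/√(2mKE), we solve for KE:

λ² = h²/(2mKE)
KE = h²/(2mλ²)
KE = (6.626 × 10^-34 J·s)² / (2 × 1.67 × 10^-27 kg × (3.85 × 10^-10 m)²)
KE = 8.87 × 10^-22 J
KE = 5.54 × 10^-3 eV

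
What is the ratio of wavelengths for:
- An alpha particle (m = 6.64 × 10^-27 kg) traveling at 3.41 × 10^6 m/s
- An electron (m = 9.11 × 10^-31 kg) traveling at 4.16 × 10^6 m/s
λ₁/λ₂ = 1.67 × 10^-4

Using λ = h/(mv):

λ₁ = h/(m₁v₁) = 2.93 × 10^-14 m
λ₂ = h/(m₂v₂) = 1.75 × 10^-10 m

Ratio λ₁/λ₂ = (m₂v₂)/(m₁v₁)
         = (9.11 × 10^-31 kg × 4.16 × 10^6 m/s) / (6.64 × 10^-27 kg × 3.41 × 10^6 m/s)
         = 1.67 × 10^-4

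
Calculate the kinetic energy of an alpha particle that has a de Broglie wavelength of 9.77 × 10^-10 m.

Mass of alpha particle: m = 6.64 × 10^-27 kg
3.46 × 10^-23 J (or 2.16 × 10^-4 eV)

From λ = h/√(2mKE), we solve for KE:

λ² = h²/(2mKE)
KE = h²/(2mλ²)
KE = (6.626 × 10^-34 J·s)² / (2 × 6.64 × 10^-27 kg × (9.77 × 10^-10 m)²)
KE = 3.46 × 10^-23 J
KE = 2.16 × 10^-4 eV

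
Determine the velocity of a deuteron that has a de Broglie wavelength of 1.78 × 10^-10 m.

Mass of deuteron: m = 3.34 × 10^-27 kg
1.11 × 10^3 m/s

From the de Broglie relation λ = h/(mv), we solve for v:

v = h/(mλ)
v = (6.626 × 10^-34 J·s) / (3.34 × 10^-27 kg × 1.78 × 10^-10 m)
v = 1.11 × 10^3 m/s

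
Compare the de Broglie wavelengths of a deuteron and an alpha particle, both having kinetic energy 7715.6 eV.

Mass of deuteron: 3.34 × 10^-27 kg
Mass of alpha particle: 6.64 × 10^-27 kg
The deuteron has the longer wavelength.

Using λ = h/√(2mKE):

For deuteron: λ₁ = h/√(2m₁KE) = 2.31 × 10^-13 m
For alpha particle: λ₂ = h/√(2m₂KE) = 1.64 × 10^-13 m

Since λ ∝ 1/√m at constant kinetic energy, the lighter particle has the longer wavelength.

The deuteron has the longer de Broglie wavelength.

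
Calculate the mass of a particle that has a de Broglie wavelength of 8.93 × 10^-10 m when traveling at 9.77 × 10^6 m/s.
7.59 × 10^-32 kg

From the de Broglie relation λ = h/(mv), we solve for m:

m = h/(λv)
m = (6.626 × 10^-34 J·s) / (8.93 × 10^-10 m × 9.77 × 10^6 m/s)
m = 7.59 × 10^-32 kg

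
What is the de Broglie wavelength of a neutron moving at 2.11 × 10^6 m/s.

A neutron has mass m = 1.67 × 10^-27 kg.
1.88 × 10^-13 m

Using the de Broglie relation λ = h/(mv):

λ = h/(mv)
λ = (6.626 × 10^-34 J·s) / (1.67 × 10^-27 kg × 2.11 × 10^6 m/s)
λ = 1.88 × 10^-13 m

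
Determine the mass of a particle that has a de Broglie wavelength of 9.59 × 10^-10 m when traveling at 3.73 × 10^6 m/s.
1.85 × 10^-31 kg

From the de Broglie relation λ = h/(mv), we solve for m:

m = h/(λv)
m = (6.626 × 10^-34 J·s) / (9.59 × 10^-10 m × 3.73 × 10^6 m/s)
m = 1.85 × 10^-31 kg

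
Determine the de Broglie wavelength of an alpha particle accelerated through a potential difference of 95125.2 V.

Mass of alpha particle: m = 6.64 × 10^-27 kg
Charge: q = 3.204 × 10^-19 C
3.29 × 10^-14 m

When a particle is accelerated through voltage V, it gains kinetic energy KE = qV.

The de Broglie wavelength is then λ = h/√(2mqV):

λ = h/√(2mqV)
λ = (6.626 × 10^-34 J·s) / √(2 × 6.64 × 10^-27 kg × 3.204 × 10^-19 C × 95125.2 V)
λ = 3.29 × 10^-14 m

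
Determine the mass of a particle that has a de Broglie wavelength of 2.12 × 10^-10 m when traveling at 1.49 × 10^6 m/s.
2.10 × 10^-30 kg

From the de Broglie relation λ = h/(mv), we solve for m:

m = h/(λv)
m = (6.626 × 10^-34 J·s) / (2.12 × 10^-10 m × 1.49 × 10^6 m/s)
m = 2.10 × 10^-30 kg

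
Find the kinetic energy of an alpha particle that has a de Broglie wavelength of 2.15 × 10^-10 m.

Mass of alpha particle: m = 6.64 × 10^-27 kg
7.15 × 10^-22 J (or 4.46 × 10^-3 eV)

From λ = h/√(2mKE), we solve for KE:

λ² = h²/(2mKE)
KE = h²/(2mλ²)
KE = (6.626 × 10^-34 J·s)² / (2 × 6.64 × 10^-27 kg × (2.15 × 10^-10 m)²)
KE = 7.15 × 10^-22 J
KE = 4.46 × 10^-3 eV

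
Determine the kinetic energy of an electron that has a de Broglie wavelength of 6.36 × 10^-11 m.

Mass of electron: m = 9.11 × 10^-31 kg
5.96 × 10^-17 J (or 372 eV)

From λ = h/√(2mKE), we solve for KE:

λ² = h²/(2mKE)
KE = h²/(2mλ²)
KE = (6.626 × 10^-34 J·s)² / (2 × 9.11 × 10^-31 kg × (6.36 × 10^-11 m)²)
KE = 5.96 × 10^-17 J
KE = 372 eV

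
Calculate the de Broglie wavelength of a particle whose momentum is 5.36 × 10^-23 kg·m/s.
1.24 × 10^-11 m

Using the de Broglie relation λ = h/p:

λ = h/p
λ = (6.626 × 10^-34 J·s) / (5.36 × 10^-23 kg·m/s)
λ = 1.24 × 10^-11 m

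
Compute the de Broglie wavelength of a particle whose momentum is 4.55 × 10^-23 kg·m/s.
1.46 × 10^-11 m

Using the de Broglie relation λ = h/p:

λ = h/p
λ = (6.626 × 10^-34 J·s) / (4.55 × 10^-23 kg·m/s)
λ = 1.46 × 10^-11 m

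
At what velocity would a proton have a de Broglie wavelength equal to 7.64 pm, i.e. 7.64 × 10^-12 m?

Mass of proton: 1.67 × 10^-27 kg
5.19 × 10^4 m/s

From λ = h/(mv), solve for v:

v = h/(mλ)
v = (6.626 × 10^-34 J·s) / (1.67 × 10^-27 kg × 7.64 × 10^-12 m)
v = 5.19 × 10^4 m/s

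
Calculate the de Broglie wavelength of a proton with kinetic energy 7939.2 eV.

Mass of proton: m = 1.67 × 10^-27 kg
3.21 × 10^-13 m

Using λ = h/√(2mKE):

First convert KE to Joules: KE = 7939.2 eV = 1.272 × 10^-15 J

λ = h/√(2mKE)
λ = (6.626 × 10^-34 J·s) / √(2 × 1.67 × 10^-27 kg × 1.272 × 10^-15 J)
λ = 3.21 × 10^-13 m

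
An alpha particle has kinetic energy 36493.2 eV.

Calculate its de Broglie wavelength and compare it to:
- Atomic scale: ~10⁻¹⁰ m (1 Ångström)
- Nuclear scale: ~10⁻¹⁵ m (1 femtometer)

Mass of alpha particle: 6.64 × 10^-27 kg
λ = 7.52 × 10^-14 m, which is between nuclear and atomic scales.

Using λ = h/√(2mKE):

KE = 36493.2 eV = 5.847 × 10^-15 J

λ = h/√(2mKE)
λ = (6.626 × 10^-34 J·s) / √(2 × 6.64 × 10^-27 kg × 5.847 × 10^-15 J)
λ = 7.52 × 10^-14 m

Comparison:
- Atomic scale (10⁻¹⁰ m): λ is 0.00075× this size
- Nuclear scale (10⁻¹⁵ m): λ is 75× this size

The wavelength is between nuclear and atomic scales.

This wavelength is appropriate for probing atomic structure but too large for nuclear physics experiments.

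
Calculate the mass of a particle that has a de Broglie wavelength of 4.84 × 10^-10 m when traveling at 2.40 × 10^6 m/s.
5.70 × 10^-31 kg

From the de Broglie relation λ = h/(mv), we solve for m:

m = h/(λv)
m = (6.626 × 10^-34 J·s) / (4.84 × 10^-10 m × 2.40 × 10^6 m/s)
m = 5.70 × 10^-31 kg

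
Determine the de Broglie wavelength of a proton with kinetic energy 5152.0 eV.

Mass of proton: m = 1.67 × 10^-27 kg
3.99 × 10^-13 m

Using λ = h/√(2mKE):

First convert KE to Joules: KE = 5152.0 eV = 8.254 × 10^-16 J

λ = h/√(2mKE)
λ = (6.626 × 10^-34 J·s) / √(2 × 1.67 × 10^-27 kg × 8.254 × 10^-16 J)
λ = 3.99 × 10^-13 m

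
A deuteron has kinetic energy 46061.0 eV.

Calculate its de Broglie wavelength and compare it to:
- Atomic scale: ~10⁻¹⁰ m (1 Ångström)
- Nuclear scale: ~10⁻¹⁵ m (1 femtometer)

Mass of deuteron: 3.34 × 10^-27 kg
λ = 9.44 × 10^-14 m, which is between nuclear and atomic scales.

Using λ = h/√(2mKE):

KE = 46061.0 eV = 7.380 × 10^-15 J

λ = h/√(2mKE)
λ = (6.626 × 10^-34 J·s) / √(2 × 3.34 × 10^-27 kg × 7.380 × 10^-15 J)
λ = 9.44 × 10^-14 m

Comparison:
- Atomic scale (10⁻¹⁰ m): λ is 0.00094× this size
- Nuclear scale (10⁻¹⁵ m): λ is 94× this size

The wavelength is between nuclear and atomic scales.

This wavelength is appropriate for probing atomic structure but too large for nuclear physics experiments.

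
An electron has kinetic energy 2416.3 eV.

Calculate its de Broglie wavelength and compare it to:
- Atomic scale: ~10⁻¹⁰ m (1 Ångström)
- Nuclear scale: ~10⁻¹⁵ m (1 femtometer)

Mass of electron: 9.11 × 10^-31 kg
λ = 2.49 × 10^-11 m, which is between nuclear and atomic scales.

Using λ = h/√(2mKE):

KE = 2416.3 eV = 3.871 × 10^-16 J

λ = h/√(2mKE)
λ = (6.626 × 10^-34 J·s) / √(2 × 9.11 × 10^-31 kg × 3.871 × 10^-16 J)
λ = 2.49 × 10^-11 m

Comparison:
- Atomic scale (10⁻¹⁰ m): λ is 0.25× this size
- Nuclear scale (10⁻¹⁵ m): λ is 2.5e+04× this size

The wavelength is between nuclear and atomic scales.

This wavelength is appropriate for probing atomic structure but too large for nuclear physics experiments.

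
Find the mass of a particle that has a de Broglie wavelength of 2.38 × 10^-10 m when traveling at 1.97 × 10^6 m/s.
1.41 × 10^-30 kg

From the de Broglie relation λ = h/(mv), we solve for m:

m = h/(λv)
m = (6.626 × 10^-34 J·s) / (2.38 × 10^-10 m × 1.97 × 10^6 m/s)
m = 1.41 × 10^-30 kg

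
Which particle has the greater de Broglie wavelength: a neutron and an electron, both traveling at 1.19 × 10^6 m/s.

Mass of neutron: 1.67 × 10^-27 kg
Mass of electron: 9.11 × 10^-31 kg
The electron has the longer wavelength.

Using λ = h/(mv), since both particles have the same velocity, the wavelength depends only on mass.

For neutron: λ₁ = h/(m₁v) = 3.33 × 10^-13 m
For electron: λ₂ = h/(m₂v) = 6.11 × 10^-10 m

Since λ ∝ 1/m at constant velocity, the lighter particle has the longer wavelength.

The electron has the longer de Broglie wavelength.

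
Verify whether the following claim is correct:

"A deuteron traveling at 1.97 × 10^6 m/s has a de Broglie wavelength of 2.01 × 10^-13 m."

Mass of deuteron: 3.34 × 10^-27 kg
False

The claim is incorrect.

Using λ = h/(mv):
λ = (6.626 × 10^-34 J·s) / (3.34 × 10^-27 kg × 1.97 × 10^6 m/s)
λ = 1.01 × 10^-13 m

The actual wavelength differs from the claimed 2.01 × 10^-13 m.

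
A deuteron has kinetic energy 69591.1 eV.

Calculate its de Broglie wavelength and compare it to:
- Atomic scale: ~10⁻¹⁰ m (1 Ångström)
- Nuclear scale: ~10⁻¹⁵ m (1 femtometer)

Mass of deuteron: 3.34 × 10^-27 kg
λ = 7.68 × 10^-14 m, which is between nuclear and atomic scales.

Using λ = h/√(2mKE):

KE = 69591.1 eV = 1.115 × 10^-14 J

λ = h/√(2mKE)
λ = (6.626 × 10^-34 J·s) / √(2 × 3.34 × 10^-27 kg × 1.115 × 10^-14 J)
λ = 7.68 × 10^-14 m

Comparison:
- Atomic scale (10⁻¹⁰ m): λ is 0.00077× this size
- Nuclear scale (10⁻¹⁵ m): λ is 77× this size

The wavelength is between nuclear and atomic scales.

This wavelength is appropriate for probing atomic structure but too large for nuclear physics experiments.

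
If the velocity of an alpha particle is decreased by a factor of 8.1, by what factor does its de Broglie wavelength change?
The wavelength increases by a factor of 8.1.

From λ = h/(mv), the wavelength is inversely proportional to velocity:

λ ∝ 1/v

If v → v/8.1, then λ → 8.1λ

When velocity is decreased by a factor of 8.1, the wavelength increases by a factor of 8.1.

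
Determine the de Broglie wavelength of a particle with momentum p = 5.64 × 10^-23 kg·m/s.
1.17 × 10^-11 m

Using the de Broglie relation λ = h/p:

λ = h/p
λ = (6.626 × 10^-34 J·s) / (5.64 × 10^-23 kg·m/s)
λ = 1.17 × 10^-11 m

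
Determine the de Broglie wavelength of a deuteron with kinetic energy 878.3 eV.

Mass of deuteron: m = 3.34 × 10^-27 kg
6.83 × 10^-13 m

Using λ = h/√(2mKE):

First convert KE to Joules: KE = 878.3 eV = 1.407 × 10^-16 J

λ = h/√(2mKE)
λ = (6.626 × 10^-34 J·s) / √(2 × 3.34 × 10^-27 kg × 1.407 × 10^-16 J)
λ = 6.83 × 10^-13 m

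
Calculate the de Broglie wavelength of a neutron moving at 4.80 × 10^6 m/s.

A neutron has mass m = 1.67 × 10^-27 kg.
8.27 × 10^-14 m

Using the de Broglie relation λ = h/(mv):

λ = h/(mv)
λ = (6.626 × 10^-34 J·s) / (1.67 × 10^-27 kg × 4.80 × 10^6 m/s)
λ = 8.27 × 10^-14 m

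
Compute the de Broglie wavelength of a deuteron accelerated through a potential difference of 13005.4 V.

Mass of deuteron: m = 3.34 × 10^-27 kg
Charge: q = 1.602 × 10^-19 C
1.78 × 10^-13 m

When a particle is accelerated through voltage V, it gains kinetic energy KE = qV.

The de Broglie wavelength is then λ = h/√(2mqV):

λ = h/√(2mqV)
λ = (6.626 × 10^-34 J·s) / √(2 × 3.34 × 10^-27 kg × 1.602 × 10^-19 C × 13005.4 V)
λ = 1.78 × 10^-13 m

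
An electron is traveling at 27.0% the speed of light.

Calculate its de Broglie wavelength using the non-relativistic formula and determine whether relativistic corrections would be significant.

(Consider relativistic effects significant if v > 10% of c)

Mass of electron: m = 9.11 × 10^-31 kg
Yes, relativistic corrections are needed.

Using the non-relativistic de Broglie formula λ = h/(mv):

v = 27.0% × c = 8.094 × 10^7 m/s

λ = h/(mv)
λ = (6.626 × 10^-34 J·s) / (9.11 × 10^-31 kg × 8.094 × 10^7 m/s)
λ = 8.99 × 10^-12 m

Since v = 27.0% of c > 10% of c, relativistic corrections ARE significant and the actual wavelength would differ from this non-relativistic estimate.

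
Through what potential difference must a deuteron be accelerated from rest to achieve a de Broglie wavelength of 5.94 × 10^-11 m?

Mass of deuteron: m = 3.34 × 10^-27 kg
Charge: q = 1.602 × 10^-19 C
1.16 × 10^-1 V

From λ = h/√(2mqV), we solve for V:

λ² = h²/(2mqV)
V = h²/(2mqλ²)
V = (6.626 × 10^-34 J·s)² / (2 × 3.34 × 10^-27 kg × 1.602 × 10^-19 C × (5.94 × 10^-11 m)²)
V = 1.16 × 10^-1 V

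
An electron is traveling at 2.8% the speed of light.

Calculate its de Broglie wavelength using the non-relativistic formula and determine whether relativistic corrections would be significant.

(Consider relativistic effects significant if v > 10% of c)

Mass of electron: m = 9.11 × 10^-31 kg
No, relativistic corrections are not needed.

Using the non-relativistic de Broglie formula λ = h/(mv):

v = 2.8% × c = 8.394 × 10^6 m/s

λ = h/(mv)
λ = (6.626 × 10^-34 J·s) / (9.11 × 10^-31 kg × 8.394 × 10^6 m/s)
λ = 8.66 × 10^-11 m

Since v = 2.8% of c < 10% of c, relativistic corrections are NOT significant and this non-relativistic result is a good approximation.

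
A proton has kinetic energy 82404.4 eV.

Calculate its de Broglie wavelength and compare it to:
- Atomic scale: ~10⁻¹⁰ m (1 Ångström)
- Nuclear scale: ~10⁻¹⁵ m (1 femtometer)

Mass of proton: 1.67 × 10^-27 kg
λ = 9.98 × 10^-14 m, which is between nuclear and atomic scales.

Using λ = h/√(2mKE):

KE = 82404.4 eV = 1.320 × 10^-14 J

λ = h/√(2mKE)
λ = (6.626 × 10^-34 J·s) / √(2 × 1.67 × 10^-27 kg × 1.320 × 10^-14 J)
λ = 9.98 × 10^-14 m

Comparison:
- Atomic scale (10⁻¹⁰ m): λ is 0.001× this size
- Nuclear scale (10⁻¹⁵ m): λ is 1e+02× this size

The wavelength is between nuclear and atomic scales.

This wavelength is appropriate for probing atomic structure but too large for nuclear physics experiments.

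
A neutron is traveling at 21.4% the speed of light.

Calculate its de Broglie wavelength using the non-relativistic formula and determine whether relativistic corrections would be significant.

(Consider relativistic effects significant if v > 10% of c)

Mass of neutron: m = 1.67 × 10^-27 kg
Yes, relativistic corrections are needed.

Using the non-relativistic de Broglie formula λ = h/(mv):

v = 21.4% × c = 6.416 × 10^7 m/s

λ = h/(mv)
λ = (6.626 × 10^-34 J·s) / (1.67 × 10^-27 kg × 6.416 × 10^7 m/s)
λ = 6.18 × 10^-15 m

Since v = 21.4% of c > 10% of c, relativistic corrections ARE significant and the actual wavelength would differ from this non-relativistic estimate.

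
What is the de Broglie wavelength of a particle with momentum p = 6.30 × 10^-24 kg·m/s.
1.05 × 10^-10 m

Using the de Broglie relation λ = h/p:

λ = h/p
λ = (6.626 × 10^-34 J·s) / (6.30 × 10^-24 kg·m/s)
λ = 1.05 × 10^-10 m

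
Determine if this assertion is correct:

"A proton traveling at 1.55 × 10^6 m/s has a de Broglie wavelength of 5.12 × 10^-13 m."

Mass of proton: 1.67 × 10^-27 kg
False

The claim is incorrect.

Using λ = h/(mv):
λ = (6.626 × 10^-34 J·s) / (1.67 × 10^-27 kg × 1.55 × 10^6 m/s)
λ = 2.56 × 10^-13 m

The actual wavelength differs from the claimed 5.12 × 10^-13 m.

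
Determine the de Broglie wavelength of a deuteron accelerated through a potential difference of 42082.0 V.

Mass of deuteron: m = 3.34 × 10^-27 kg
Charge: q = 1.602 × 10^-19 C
9.87 × 10^-14 m

When a particle is accelerated through voltage V, it gains kinetic energy KE = qV.

The de Broglie wavelength is then λ = h/√(2mqV):

λ = h/√(2mqV)
λ = (6.626 × 10^-34 J·s) / √(2 × 3.34 × 10^-27 kg × 1.602 × 10^-19 C × 42082.0 V)
λ = 9.87 × 10^-14 m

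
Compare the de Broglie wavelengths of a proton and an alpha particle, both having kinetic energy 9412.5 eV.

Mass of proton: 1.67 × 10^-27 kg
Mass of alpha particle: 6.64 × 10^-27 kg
The proton has the longer wavelength.

Using λ = h/√(2mKE):

For proton: λ₁ = h/√(2m₁KE) = 2.95 × 10^-13 m
For alpha particle: λ₂ = h/√(2m₂KE) = 1.48 × 10^-13 m

Since λ ∝ 1/√m at constant kinetic energy, the lighter particle has the longer wavelength.

The proton has the longer de Broglie wavelength.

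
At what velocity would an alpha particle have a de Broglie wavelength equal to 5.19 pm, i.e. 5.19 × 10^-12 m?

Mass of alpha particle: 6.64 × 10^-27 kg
1.92 × 10^4 m/s

From λ = h/(mv), solve for v:

v = h/(mλ)
v = (6.626 × 10^-34 J·s) / (6.64 × 10^-27 kg × 5.19 × 10^-12 m)
v = 1.92 × 10^4 m/s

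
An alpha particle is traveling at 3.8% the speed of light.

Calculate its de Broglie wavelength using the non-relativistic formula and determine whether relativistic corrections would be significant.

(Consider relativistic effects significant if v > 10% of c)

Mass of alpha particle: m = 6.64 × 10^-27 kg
No, relativistic corrections are not needed.

Using the non-relativistic de Broglie formula λ = h/(mv):

v = 3.8% × c = 1.139 × 10^7 m/s

λ = h/(mv)
λ = (6.626 × 10^-34 J·s) / (6.64 × 10^-27 kg × 1.139 × 10^7 m/s)
λ = 8.76 × 10^-15 m

Since v = 3.8% of c < 10% of c, relativistic corrections are NOT significant and this non-relativistic result is a good approximation.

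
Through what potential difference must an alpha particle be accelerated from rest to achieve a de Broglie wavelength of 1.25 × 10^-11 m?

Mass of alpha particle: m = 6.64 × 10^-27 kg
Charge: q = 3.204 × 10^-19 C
6.60 × 10^-1 V

From λ = h/√(2mqV), we solve for V:

λ² = h²/(2mqV)
V = h²/(2mqλ²)
V = (6.626 × 10^-34 J·s)² / (2 × 6.64 × 10^-27 kg × 3.204 × 10^-19 C × (1.25 × 10^-11 m)²)
V = 6.60 × 10^-1 V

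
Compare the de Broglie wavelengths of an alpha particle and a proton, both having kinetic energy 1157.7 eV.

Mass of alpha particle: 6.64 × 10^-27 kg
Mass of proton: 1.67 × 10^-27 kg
The proton has the longer wavelength.

Using λ = h/√(2mKE):

For alpha particle: λ₁ = h/√(2m₁KE) = 4.22 × 10^-13 m
For proton: λ₂ = h/√(2m₂KE) = 8.42 × 10^-13 m

Since λ ∝ 1/√m at constant kinetic energy, the lighter particle has the longer wavelength.

The proton has the longer de Broglie wavelength.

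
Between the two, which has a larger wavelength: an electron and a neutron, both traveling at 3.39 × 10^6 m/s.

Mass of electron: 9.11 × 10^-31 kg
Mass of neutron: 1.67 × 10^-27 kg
The electron has the longer wavelength.

Using λ = h/(mv), since both particles have the same velocity, the wavelength depends only on mass.

For electron: λ₁ = h/(m₁v) = 2.15 × 10^-10 m
For neutron: λ₂ = h/(m₂v) = 1.17 × 10^-13 m

Since λ ∝ 1/m at constant velocity, the lighter particle has the longer wavelength.

The electron has the longer de Broglie wavelength.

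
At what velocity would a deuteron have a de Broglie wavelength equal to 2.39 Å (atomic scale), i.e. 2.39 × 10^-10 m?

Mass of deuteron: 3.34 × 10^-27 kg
8.30 × 10^2 m/s

From λ = h/(mv), solve for v:

v = h/(mλ)
v = (6.626 × 10^-34 J·s) / (3.34 × 10^-27 kg × 2.39 × 10^-10 m)
v = 8.30 × 10^2 m/s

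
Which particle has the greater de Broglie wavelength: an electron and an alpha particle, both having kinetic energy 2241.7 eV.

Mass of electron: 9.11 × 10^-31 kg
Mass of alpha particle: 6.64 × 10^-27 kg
The electron has the longer wavelength.

Using λ = h/√(2mKE):

For electron: λ₁ = h/√(2m₁KE) = 2.59 × 10^-11 m
For alpha particle: λ₂ = h/√(2m₂KE) = 3.03 × 10^-13 m

Since λ ∝ 1/√m at constant kinetic energy, the lighter particle has the longer wavelength.

The electron has the longer de Broglie wavelength.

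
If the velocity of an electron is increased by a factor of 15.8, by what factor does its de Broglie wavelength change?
The wavelength decreases by a factor of 15.8.

From λ = h/(mv), the wavelength is inversely proportional to velocity:

λ ∝ 1/v

If v → 15.8v, then λ → λ/15.8

When velocity is increased by a factor of 15.8, the wavelength decreases by a factor of 15.8.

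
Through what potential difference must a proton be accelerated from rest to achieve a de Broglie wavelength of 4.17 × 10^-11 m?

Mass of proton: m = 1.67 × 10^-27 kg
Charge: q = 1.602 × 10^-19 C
4.72 × 10^-1 V

From λ = h/√(2mqV), we solve for V:

λ² = h²/(2mqV)
V = h²/(2mqλ²)
V = (6.626 × 10^-34 J·s)² / (2 × 1.67 × 10^-27 kg × 1.602 × 10^-19 C × (4.17 × 10^-11 m)²)
V = 4.72 × 10^-1 V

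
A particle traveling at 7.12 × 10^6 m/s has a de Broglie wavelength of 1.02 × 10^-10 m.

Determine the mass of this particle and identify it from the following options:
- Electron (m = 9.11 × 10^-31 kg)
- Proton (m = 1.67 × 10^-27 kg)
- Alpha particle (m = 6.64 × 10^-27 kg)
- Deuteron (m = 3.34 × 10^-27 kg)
The particle is an electron.

From λ = h/(mv), solve for mass:

m = h/(λv)
m = (6.626 × 10^-34 J·s) / (1.02 × 10^-10 m × 7.12 × 10^6 m/s)
m = 9.12 × 10^-31 kg

Comparing with the listed masses, this is closest to an electron.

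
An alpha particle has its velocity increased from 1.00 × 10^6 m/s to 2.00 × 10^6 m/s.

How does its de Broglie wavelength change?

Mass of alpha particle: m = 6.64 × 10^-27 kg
The wavelength decreases by a factor of 2.

Using λ = h/(mv):

Initial wavelength: λ₁ = h/(mv₁) = 9.98 × 10^-14 m
Final wavelength: λ₂ = h/(mv₂) = 4.99 × 10^-14 m

Since λ ∝ 1/v, when velocity increases by a factor of 2, the wavelength decreases by a factor of 2.

λ₂/λ₁ = v₁/v₂ = 1/2

The wavelength decreases by a factor of 2.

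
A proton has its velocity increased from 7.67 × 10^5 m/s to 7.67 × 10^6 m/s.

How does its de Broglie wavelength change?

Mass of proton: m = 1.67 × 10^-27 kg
The wavelength decreases by a factor of 10.

Using λ = h/(mv):

Initial wavelength: λ₁ = h/(mv₁) = 5.17 × 10^-13 m
Final wavelength: λ₂ = h/(mv₂) = 5.17 × 10^-14 m

Since λ ∝ 1/v, when velocity increases by a factor of 10, the wavelength decreases by a factor of 10.

λ₂/λ₁ = v₁/v₂ = 1/10

The wavelength decreases by a factor of 10.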